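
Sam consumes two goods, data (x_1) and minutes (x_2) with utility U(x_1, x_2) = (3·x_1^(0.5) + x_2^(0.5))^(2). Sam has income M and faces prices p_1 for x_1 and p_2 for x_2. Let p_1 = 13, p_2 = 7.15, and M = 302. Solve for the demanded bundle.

From the CES first-order condition, 3·(x_2/x_1)^(0.5) = p_1/p_2.
Hence x_2/x_1 = ((1/3)·p_1/p_2)^(1/(0.5)), i.e. raised to the 2 power.
Substitute x_2 = (x_2/x_1)·x_1 into the budget: x_1* = M/(p_1 + p_2·(x_2/x_1)).
Numerically x_2/x_1 = 0.367309, so x_1* = 302/(13 + 7.15·0.367309) = 19.3264 and x_2* = 0.367309·19.3264 = 7.0988.

x_1* = 19.3264, x_2* = 7.0988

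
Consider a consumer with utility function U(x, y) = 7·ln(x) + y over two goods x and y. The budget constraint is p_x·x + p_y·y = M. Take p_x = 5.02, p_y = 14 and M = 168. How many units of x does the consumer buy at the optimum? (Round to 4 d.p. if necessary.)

x* = 19.5219

Set MRS = p_x/p_y: (7/x)/1 = p_x/p_y.
So x*(p_x,p_y) = 7·p_y/p_x, independent of income; and y* = (M − 7·p_y)/p_y.
At the given prices: x* = 7·14/5.02 = 19.5219.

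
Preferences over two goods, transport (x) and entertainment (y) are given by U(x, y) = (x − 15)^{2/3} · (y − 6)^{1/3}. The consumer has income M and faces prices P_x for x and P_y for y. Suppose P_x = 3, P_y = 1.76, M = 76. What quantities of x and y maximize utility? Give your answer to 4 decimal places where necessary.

x* = 19.5422, y* = 9.8712

Substituting into the budget: x* = 15 + 2/3·(M − 15·P_x − 6·P_y)/P_x, and y* = 6 + 1/3·(…)/P_y.
Discretionary income = 76 − 15·3 − 6·1.76 = 20.44; x* = 15 + 2/3·20.44/3 = 19.5422; y* = 6 + 1/3·20.44/1.76 = 9.8712.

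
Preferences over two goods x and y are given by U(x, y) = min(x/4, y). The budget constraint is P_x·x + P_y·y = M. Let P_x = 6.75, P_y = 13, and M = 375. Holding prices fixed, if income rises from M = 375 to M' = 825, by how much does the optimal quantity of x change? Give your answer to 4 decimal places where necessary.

With perfect complements, no substitution: consume in ratio x:y = 4:1.
Budget: P_x·x + P_y·(1/4)·x = M, so (4·P_x + P_y)·x = 4·M.
Demand: x*(P_x,P_y,M) = 4·M/(4·P_x + P_y), y* = M/(4·P_x + P_y).
Here 4·6.75 + 13 = 40, giving x* = 37.5.
At M' = 825: x* = 82.5. Change: 82.5 − 37.5 = 45.

Δx* = 45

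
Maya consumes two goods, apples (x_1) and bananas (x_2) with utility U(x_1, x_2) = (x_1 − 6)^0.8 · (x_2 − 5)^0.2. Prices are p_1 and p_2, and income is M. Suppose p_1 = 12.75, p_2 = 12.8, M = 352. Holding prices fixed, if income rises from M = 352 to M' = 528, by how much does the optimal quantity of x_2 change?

This is Cobb-Douglas in (x_1−6, x_2−5): tangency gives 0.8·p_2·(x_2−5) = 0.2·p_1·(x_1−6).
After buying the subsistence bundle (6, 5), a share 0.8 of the remaining income goes to x_1: x_1* = 6 + 0.8·(M − 6p_1 − 5p_2)/p_1.
Discretionary income = 352 − 6·12.75 − 5·12.8 = 211.5; x_2* = 5 + 0.2·211.5/12.8 = 8.3047.
At M' = 528: x_2* = 11.0547. Change: 11.0547 − 8.3047 = 2.75.

Δx_2* = 2.75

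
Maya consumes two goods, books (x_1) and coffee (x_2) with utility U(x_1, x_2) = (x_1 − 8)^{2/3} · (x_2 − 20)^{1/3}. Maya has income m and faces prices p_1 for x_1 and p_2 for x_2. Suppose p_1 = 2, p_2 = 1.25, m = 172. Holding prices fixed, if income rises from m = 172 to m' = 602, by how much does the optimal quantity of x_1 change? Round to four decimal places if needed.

This is Cobb-Douglas in (x_1−8, x_2−20): tangency gives 2/3·p_2·(x_2−20) = 1/3·p_1·(x_1−8).
After buying the subsistence bundle (8, 20), a share 2/3 of the remaining income goes to x_1: x_1* = 8 + 2/3·(m − 8p_1 − 20p_2)/p_1.
Discretionary income = 172 − 8·2 − 20·1.25 = 131; x_1* = 8 + 2/3·131/2 = 51.6667.
At m' = 602: x_1* = 195. Change: 195 − 51.6667 = 143.3333.

Δx_1* = 143.3333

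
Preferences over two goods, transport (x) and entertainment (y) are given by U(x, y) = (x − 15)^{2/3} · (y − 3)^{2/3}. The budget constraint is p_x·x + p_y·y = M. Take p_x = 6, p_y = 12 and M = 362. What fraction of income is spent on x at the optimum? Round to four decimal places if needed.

Let x' = x−15, y' = y−3. MRS = y'/x' = p_x/p_y.
After buying the subsistence bundle (15, 3), a share 0.5 of the remaining income goes to x: x* = 15 + 0.5·(M − 15p_x − 3p_y)/p_x.
Discretionary income = 362 − 15·6 − 3·12 = 236; x* = 15 + 0.5·236/6 = 34.6667; y* = 3 + 0.5·236/12 = 12.8333.
Expenditure on x: 6·34.6667 = 208; share = 0.5746.

share on x = 0.5746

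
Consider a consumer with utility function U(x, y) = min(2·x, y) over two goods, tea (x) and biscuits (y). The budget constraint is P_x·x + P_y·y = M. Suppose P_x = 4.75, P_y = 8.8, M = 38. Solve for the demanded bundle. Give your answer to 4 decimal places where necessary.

With perfect complements, no substitution: consume in ratio x:y = 1:2.
Budget: P_x·x + P_y·2·x = M, so (P_x + 2·P_y)·x = M.
Demand: x*(P_x,P_y,M) = M/(P_x + 2·P_y), y* = 2·M/(P_x + 2·P_y).
Here 4.75 + 2·8.8 = 22.35, giving x* = 1.7002 and y* = 3.4004.

x* = 1.7002, y* = 3.4004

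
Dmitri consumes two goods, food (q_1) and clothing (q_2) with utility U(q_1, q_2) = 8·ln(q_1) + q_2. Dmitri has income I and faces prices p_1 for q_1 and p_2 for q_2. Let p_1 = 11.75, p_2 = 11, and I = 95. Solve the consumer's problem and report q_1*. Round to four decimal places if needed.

MU_q_1 = 8/q_1, MU_q_2 = 1. Tangency: 8/q_1 = p_1/p_2.
So q_1*(p_1,p_2) = 8·p_2/p_1, independent of income; and q_2* = (I − 8·p_2)/p_2.
At the given prices: q_1* = 8·11/11.75 = 7.4894.

q_1* = 7.4894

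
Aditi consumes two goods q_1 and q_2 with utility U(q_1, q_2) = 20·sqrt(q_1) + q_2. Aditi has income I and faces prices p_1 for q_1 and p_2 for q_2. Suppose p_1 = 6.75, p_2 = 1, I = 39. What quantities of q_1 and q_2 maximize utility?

q_1* = 2.1948, q_2* = 24.1852

Utility is quasi-linear in q_2; the FOC for q_1 is 10/√q_1 = p_1/p_2.
Thus q_1* = (10·p_2/p_1)² — independent of I — with the rest of income spent on q_2.
Plugging in: q_1* = (10·1/6.75)² = 2.1948, q_2* = 24.1852.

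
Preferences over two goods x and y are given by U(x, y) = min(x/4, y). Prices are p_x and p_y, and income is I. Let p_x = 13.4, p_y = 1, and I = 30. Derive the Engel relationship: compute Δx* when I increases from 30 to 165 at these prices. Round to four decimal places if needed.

Δx* = 9.8901

Demand: x*(p_x,p_y,I) = 4·I/(4·p_x + p_y), y* = I/(4·p_x + p_y).
Here 4·13.4 + 1 = 54.6, giving x* = 2.1978.
At I' = 165: x* = 12.0879. Change: 12.0879 − 2.1978 = 9.8901.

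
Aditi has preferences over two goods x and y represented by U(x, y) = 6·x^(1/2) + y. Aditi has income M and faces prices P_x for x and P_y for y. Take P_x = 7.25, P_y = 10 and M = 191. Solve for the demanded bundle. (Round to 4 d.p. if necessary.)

x* = 17.1225, y* = 6.6862

Utility is quasi-linear in y; the FOC for x is 3/√x = P_x/P_y.
Thus x* = (3·P_y/P_x)² — independent of M — with the rest of income spent on y.
Plugging in: x* = (3·10/7.25)² = 17.1225, y* = 6.6862.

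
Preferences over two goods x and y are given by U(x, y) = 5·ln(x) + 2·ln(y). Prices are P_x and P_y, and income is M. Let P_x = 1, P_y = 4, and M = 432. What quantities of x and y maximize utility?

x* = 308.5714, y* = 30.8571

Demand: x*(P_x,P_y,M) = 5/7·M/P_x and y* = 2/7·M/P_y.
At P_x=1, P_y=4, M=432: x* = 5/7·432/1 = 308.5714, y* = 30.8571.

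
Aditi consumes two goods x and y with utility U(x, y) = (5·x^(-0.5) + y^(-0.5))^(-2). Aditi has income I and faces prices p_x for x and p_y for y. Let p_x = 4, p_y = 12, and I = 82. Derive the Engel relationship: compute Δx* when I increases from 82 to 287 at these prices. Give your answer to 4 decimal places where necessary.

MRS = MU_x/MU_y = 5·(y/x)^(1.5). Set equal to p_x/p_y.
Solve for the ratio: y/x = [(1/5)·p_x/p_y]^(2/3).
With the ratio pinned down, the budget gives x* = I/(p_x + p_y·(y/x)) and y* = (y/x)·x*.
Numerically y/x = 0.164414, so x* = 82/(4 + 12·0.164414) = 13.7285.
At I' = 287: x* = 48.0498. Change: 48.0498 − 13.7285 = 34.3213.

Δx* = 34.3213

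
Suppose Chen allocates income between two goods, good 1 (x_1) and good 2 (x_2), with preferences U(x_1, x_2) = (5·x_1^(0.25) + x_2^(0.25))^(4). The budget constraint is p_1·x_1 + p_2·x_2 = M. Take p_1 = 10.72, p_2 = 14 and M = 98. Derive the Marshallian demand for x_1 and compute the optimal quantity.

MU_x_1 ∝ 5·x_1^(-0.75), MU_x_2 ∝ x_2^(-0.75), so MRS = 5·(x_2/x_1)^(0.75) = p_1/p_2.
Solve for the ratio: x_2/x_1 = [(1/5)·p_1/p_2]^(4/3).
With the ratio pinned down, the budget gives x_1* = M/(p_1 + p_2·(x_2/x_1)) and x_2* = (x_2/x_1)·x_1*.
Numerically x_2/x_1 = 0.081934, so x_1* = 98/(10.72 + 14·0.081934) = 8.2581.

x_1* = 8.2581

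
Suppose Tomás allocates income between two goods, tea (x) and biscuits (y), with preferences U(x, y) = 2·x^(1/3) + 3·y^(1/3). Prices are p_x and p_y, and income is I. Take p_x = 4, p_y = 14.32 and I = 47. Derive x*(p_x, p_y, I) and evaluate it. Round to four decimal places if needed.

x* = 5.9616

From the CES first-order condition, (2/3)·(y/x)^(2/3) = p_x/p_y.
Hence y/x = ((3/2)·p_x/p_y)^(1/(2/3)), i.e. raised to the 1.5 power.
Substitute y = (y/x)·x into the budget: x* = I/(p_x + p_y·(y/x)).
Numerically y/x = 0.271214, so x* = 47/(4 + 14.32·0.271214) = 5.9616.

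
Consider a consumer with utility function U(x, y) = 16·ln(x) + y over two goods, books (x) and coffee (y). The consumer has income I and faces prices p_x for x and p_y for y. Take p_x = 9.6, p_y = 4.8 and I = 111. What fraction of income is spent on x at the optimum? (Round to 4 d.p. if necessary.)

share on x = 0.6919

MU_x = 16/x, MU_y = 1. Tangency: 16/x = p_x/p_y.
So x*(p_x,p_y) = 16·p_y/p_x, independent of income; and y* = (I − 16·p_y)/p_y.
At the given prices: x* = 16·4.8/9.6 = 8, and y* = 7.125.
Expenditure on x: 9.6·8 = 76.8; share = 0.6919.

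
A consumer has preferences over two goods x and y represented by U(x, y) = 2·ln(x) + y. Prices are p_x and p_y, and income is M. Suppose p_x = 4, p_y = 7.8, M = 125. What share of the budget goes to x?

share on x = 0.1248

Set MRS = p_x/p_y: (2/x)/1 = p_x/p_y.
So x*(p_x,p_y) = 2·p_y/p_x, independent of income; and y* = (M − 2·p_y)/p_y.
At the given prices: x* = 2·7.8/4 = 3.9, and y* = 14.0256.
Expenditure on x: 4·3.9 = 15.6; share = 0.1248.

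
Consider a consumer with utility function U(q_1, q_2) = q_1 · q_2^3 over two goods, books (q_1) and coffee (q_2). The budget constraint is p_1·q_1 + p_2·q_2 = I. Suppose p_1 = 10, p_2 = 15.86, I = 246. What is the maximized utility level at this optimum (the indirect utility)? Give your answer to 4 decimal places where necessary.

V = 9681.7681

The MRS is (1/3)·q_2/q_1. Set MRS = p_1/p_2.
So p_2·q_2 = 3·p_1·q_1; combined with the budget, a share 0.25 of income goes to q_1.
Demand: q_1*(p_1,p_2,I) = 0.25·I/p_1 and q_2* = 0.75·I/p_2.
At p_1=10, p_2=15.86, I=246: q_1* = 0.25·246/10 = 6.15, q_2* = 11.633.
Utility at the optimum: U(6.15, 11.633) = 9681.7681.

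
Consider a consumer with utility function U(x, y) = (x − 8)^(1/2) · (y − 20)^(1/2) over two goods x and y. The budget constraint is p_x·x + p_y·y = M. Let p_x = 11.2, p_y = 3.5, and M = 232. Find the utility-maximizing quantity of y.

Let x' = x−8, y' = y−20. MRS = y'/x' = p_x/p_y.
After buying the subsistence bundle (8, 20), a share 0.5 of the remaining income goes to x: x* = 8 + 0.5·(M − 8p_x − 20p_y)/p_x.
Discretionary income = 232 − 8·11.2 − 20·3.5 = 72.4; y* = 20 + 0.5·72.4/3.5 = 30.3429.

y* = 30.3429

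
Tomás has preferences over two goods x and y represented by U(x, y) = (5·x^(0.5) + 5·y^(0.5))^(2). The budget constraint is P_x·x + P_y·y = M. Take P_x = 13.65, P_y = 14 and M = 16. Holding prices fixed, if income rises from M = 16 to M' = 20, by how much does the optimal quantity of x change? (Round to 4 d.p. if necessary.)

From the CES first-order condition, (y/x)^(0.5) = P_x/P_y.
Hence y/x = (P_x/P_y)^(1/(0.5)), i.e. raised to the 2 power.
Substitute y = (y/x)·x into the budget: x* = M/(P_x + P_y·(y/x)).
Numerically y/x = 0.950625, so x* = 16/(13.65 + 14·0.950625) = 0.5935.
At M' = 20: x* = 0.7419. Change: 0.7419 − 0.5935 = 0.1484.

Δx* = 0.1484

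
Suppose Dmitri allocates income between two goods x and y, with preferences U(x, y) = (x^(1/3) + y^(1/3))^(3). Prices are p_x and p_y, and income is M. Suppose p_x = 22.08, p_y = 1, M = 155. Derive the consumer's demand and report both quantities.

x* = 1.2318, y* = 127.8019

From the CES first-order condition, (y/x)^(2/3) = p_x/p_y.
Solve for the ratio: y/x = [p_x/p_y]^(1.5).
With the ratio pinned down, the budget gives x* = M/(p_x + p_y·(y/x)) and y* = (y/x)·x*.
Numerically y/x = 103.752508, so x* = 155/(22.08 + 1·103.752508) = 1.2318 and y* = 103.752508·1.2318 = 127.8019.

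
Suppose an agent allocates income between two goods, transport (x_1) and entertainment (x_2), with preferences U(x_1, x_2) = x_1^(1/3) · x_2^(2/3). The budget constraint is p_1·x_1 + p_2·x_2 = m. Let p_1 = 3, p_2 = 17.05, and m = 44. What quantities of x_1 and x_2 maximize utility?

Demand: x_1*(p_1,p_2,m) = 1/3·m/p_1 and x_2* = 2/3·m/p_2.
At p_1=3, p_2=17.05, m=44: x_1* = 1/3·44/3 = 4.8889, x_2* = 1.7204.

x_1* = 4.8889, x_2* = 1.7204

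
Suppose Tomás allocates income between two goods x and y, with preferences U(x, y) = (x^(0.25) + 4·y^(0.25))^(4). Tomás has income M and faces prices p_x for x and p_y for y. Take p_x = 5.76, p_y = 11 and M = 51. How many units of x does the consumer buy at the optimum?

x* = 1.4473

MRS = MU_x/MU_y = (1/4)·(y/x)^(0.75). Set equal to p_x/p_y.
Solve for the ratio: y/x = [4·p_x/p_y]^(4/3).
Substitute y = (y/x)·x into the budget: x* = M/(p_x + p_y·(y/x)).
Numerically y/x = 2.679907, so x* = 51/(5.76 + 11·2.679907) = 1.4473.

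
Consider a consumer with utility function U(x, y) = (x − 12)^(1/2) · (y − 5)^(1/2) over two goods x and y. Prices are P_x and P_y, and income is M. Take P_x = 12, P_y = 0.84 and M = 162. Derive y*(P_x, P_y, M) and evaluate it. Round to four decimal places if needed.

y* = 13.2143

Discretionary income = 162 − 12·12 − 5·0.84 = 13.8; y* = 5 + 0.5·13.8/0.84 = 13.2143.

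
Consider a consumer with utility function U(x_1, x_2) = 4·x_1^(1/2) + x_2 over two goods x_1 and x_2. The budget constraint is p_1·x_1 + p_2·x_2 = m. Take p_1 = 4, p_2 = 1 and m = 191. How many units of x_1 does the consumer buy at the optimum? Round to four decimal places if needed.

x_1* = 0.25

Utility is quasi-linear in x_2; the FOC for x_1 is 2/√x_1 = p_1/p_2.
Solve: √x_1 = 2·p_2/p_1, so x_1*(p_1,p_2) = (2·p_2/p_1)², and x_2* = (m − p_1·x_1*)/p_2.
Plugging in: x_1* = (2·1/4)² = 0.25.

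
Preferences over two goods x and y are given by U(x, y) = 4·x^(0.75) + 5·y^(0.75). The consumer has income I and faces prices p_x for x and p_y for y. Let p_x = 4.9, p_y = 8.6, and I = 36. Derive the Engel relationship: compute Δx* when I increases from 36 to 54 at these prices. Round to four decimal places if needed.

Δx* = 2.5307

With the ratio pinned down, the budget gives x* = I/(p_x + p_y·(y/x)) and y* = (y/x)·x*.
Numerically y/x = 0.257295, so x* = 36/(4.9 + 8.6·0.257295) = 5.0613.
At I' = 54: x* = 7.592. Change: 7.592 − 5.0613 = 2.5307.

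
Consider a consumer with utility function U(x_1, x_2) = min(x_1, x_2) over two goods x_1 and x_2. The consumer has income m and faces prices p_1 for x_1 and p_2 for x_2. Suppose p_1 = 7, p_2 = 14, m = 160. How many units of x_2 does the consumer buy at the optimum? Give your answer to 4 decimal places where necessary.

With perfect complements, no substitution: consume in ratio x_1:x_2 = 1:1.
Budget: p_1·x_1 + p_2·x_1 = m, so (p_1 + p_2)·x_1 = m.
Demand: x_1*(p_1,p_2,m) = m/(p_1 + p_2), x_2* = m/(p_1 + p_2).
Here 7 + 14 = 21, giving x_2* = 7.619.

x_2* = 7.619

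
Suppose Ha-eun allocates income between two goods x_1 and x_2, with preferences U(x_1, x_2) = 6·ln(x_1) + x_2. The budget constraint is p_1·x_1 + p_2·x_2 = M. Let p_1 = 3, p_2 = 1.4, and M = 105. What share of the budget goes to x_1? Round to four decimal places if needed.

share on x_1 = 0.08

MU_x_1 = 6/x_1, MU_x_2 = 1. Tangency: 6/x_1 = p_1/p_2.
So x_1*(p_1,p_2) = 6·p_2/p_1, independent of income; and x_2* = (M − 6·p_2)/p_2.
At the given prices: x_1* = 6·1.4/3 = 2.8, and x_2* = 69.
Expenditure on x_1: 3·2.8 = 8.4; share = 0.08.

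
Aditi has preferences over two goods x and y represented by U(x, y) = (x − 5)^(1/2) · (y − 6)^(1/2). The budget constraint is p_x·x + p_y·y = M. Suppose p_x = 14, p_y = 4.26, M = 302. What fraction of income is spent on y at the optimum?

MRS = (y−6)/(x−5). Tangency with p_x/p_y gives y−6 = (p_x/p_y)·(x−5).
Substituting into the budget: x* = 5 + 0.5·(M − 5·p_x − 6·p_y)/p_x, and y* = 6 + 0.5·(…)/p_y.
Discretionary income = 302 − 5·14 − 6·4.26 = 206.44; x* = 5 + 0.5·206.44/14 = 12.3729; y* = 6 + 0.5·206.44/4.26 = 30.23.
Expenditure on y: 4.26·30.23 = 128.78; share = 0.4264.

share on y = 0.4264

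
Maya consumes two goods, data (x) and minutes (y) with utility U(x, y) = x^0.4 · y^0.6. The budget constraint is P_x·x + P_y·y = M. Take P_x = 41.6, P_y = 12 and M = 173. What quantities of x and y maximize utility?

x* = 1.6635, y* = 8.65

Tangency: MRS = (2/3)·y/x = P_x/P_y.
Rearranging, P_y·y = (3/2)·P_x·x. Substituting into the budget gives P_x·x·(1 + (3/2)) = M.
Demand: x*(P_x,P_y,M) = 0.4·M/P_x and y* = 0.6·M/P_y.
At P_x=41.6, P_y=12, M=173: x* = 0.4·173/41.6 = 1.6635, y* = 8.65.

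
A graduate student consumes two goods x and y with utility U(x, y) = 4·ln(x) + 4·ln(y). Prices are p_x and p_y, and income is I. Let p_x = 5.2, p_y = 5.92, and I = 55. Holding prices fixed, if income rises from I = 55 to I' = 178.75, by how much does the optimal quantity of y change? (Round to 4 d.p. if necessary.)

Δy* = 10.4519

At p_x=5.2, p_y=5.92, I=55: y* = 0.5·55/5.92 = 4.6453.
At I' = 178.75: y* = 15.0971. Change: 15.0971 − 4.6453 = 10.4519.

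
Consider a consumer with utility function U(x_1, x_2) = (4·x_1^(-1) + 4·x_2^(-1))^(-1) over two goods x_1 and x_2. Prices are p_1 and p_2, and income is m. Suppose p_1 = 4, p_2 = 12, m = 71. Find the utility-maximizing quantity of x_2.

MRS = MU_x_1/MU_x_2 = (x_2/x_1)^(2). Set equal to p_1/p_2.
Solve for the ratio: x_2/x_1 = [p_1/p_2]^(0.5).
With the ratio pinned down, the budget gives x_1* = m/(p_1 + p_2·(x_2/x_1)) and x_2* = (x_2/x_1)·x_1*.
Numerically x_2/x_1 = 0.57735, so x_1* = 71/(4 + 12·0.57735) = 6.497 and x_2* = 0.57735·6.497 = 3.751.

x_2* = 3.751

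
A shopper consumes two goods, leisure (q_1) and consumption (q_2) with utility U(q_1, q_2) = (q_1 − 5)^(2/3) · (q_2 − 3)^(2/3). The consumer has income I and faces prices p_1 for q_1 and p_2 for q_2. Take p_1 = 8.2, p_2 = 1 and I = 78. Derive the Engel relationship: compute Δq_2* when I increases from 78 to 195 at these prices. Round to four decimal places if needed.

This is Cobb-Douglas in (q_1−5, q_2−3): tangency gives 2/3·p_2·(q_2−3) = 2/3·p_1·(q_1−5).
After buying the subsistence bundle (5, 3), a share 0.5 of the remaining income goes to q_1: q_1* = 5 + 0.5·(I − 5p_1 − 3p_2)/p_1.
Discretionary income = 78 − 5·8.2 − 3·1 = 34; q_2* = 3 + 0.5·34/1 = 20.
At I' = 195: q_2* = 78.5. Change: 78.5 − 20 = 58.5.

Δq_2* = 58.5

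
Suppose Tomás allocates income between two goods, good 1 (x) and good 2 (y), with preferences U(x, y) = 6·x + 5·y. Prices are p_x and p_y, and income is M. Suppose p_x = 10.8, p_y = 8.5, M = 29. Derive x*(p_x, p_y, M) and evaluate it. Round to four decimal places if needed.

Perfect substitutes: compare marginal utility per dollar. 6/p_x vs 5/p_y → 0.5556 vs 0.5882.
y gives more utility per dollar, so spend all income on y: y* = M/p_y, x* = 0.
Numerically: x* = 0, y* = 3.4118.

x* = 0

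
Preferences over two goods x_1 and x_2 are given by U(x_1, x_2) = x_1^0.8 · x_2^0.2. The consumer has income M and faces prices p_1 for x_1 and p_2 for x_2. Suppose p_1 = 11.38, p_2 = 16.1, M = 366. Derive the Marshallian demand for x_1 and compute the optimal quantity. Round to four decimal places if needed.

Tangency: MRS = 4·x_2/x_1 = p_1/p_2.
So 0.8·p_2·x_2 = 0.2·p_1·x_1; combined with the budget, a share 0.8 of income goes to x_1.
Demand: x_1*(p_1,p_2,M) = 0.8·M/p_1 and x_2* = 0.2·M/p_2.
At p_1=11.38, p_2=16.1, M=366: x_1* = 0.8·366/11.38 = 25.7293.

x_1* = 25.7293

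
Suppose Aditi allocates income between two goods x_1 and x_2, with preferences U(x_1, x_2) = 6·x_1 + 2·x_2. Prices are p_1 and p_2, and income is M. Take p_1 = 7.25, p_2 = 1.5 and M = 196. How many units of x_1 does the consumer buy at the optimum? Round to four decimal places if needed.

x_1* = 0

Perfect substitutes: compare marginal utility per dollar. 6/p_1 vs 2/p_2 → 0.8276 vs 1.3333.
x_2 gives more utility per dollar, so spend all income on x_2: x_2* = M/p_2, x_1* = 0.
Numerically: x_1* = 0, x_2* = 130.6667.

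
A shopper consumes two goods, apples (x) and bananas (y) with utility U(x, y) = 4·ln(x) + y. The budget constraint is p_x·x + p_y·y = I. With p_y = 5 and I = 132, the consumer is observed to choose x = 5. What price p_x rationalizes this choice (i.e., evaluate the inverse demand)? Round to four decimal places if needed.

MU_x = 4/x, MU_y = 1. Tangency: 4/x = p_x/p_y.
So x*(p_x,p_y) = 4·p_y/p_x, independent of income; and y* = (I − 4·p_y)/p_y.
Set x* = 5 in the demand function and solve for p_x: p_x = 4.

p_x = 4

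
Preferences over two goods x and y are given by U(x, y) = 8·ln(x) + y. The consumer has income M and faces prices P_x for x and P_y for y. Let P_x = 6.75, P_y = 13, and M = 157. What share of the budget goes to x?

At the given prices: x* = 8·13/6.75 = 15.4074, and y* = 4.0769.
Expenditure on x: 6.75·15.4074 = 104; share = 0.6624.

share on x = 0.6624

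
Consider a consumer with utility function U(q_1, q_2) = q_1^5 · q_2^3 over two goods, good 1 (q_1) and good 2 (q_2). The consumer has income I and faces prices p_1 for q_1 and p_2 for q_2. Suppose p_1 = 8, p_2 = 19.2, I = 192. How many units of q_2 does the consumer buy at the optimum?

MU_q_1/MU_q_2 = (5·q_2)/(3·q_1); tangency sets this equal to p_1/p_2.
Rearranging, p_2·q_2 = (3/5)·p_1·q_1. Substituting into the budget gives p_1·q_1·(1 + (3/5)) = I.
Demand: q_1*(p_1,p_2,I) = 0.625·I/p_1 and q_2* = 0.375·I/p_2.
At p_1=8, p_2=19.2, I=192: q_2* = 0.375·192/19.2 = 3.75.

q_2* = 3.75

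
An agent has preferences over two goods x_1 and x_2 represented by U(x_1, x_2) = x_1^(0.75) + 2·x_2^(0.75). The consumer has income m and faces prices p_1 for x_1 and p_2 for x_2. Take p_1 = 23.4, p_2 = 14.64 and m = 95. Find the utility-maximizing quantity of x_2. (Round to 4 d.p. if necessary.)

MRS = MU_x_1/MU_x_2 = (1/2)·(x_2/x_1)^(0.25). Set equal to p_1/p_2.
Hence x_2/x_1 = (2·p_1/p_2)^(1/(0.25)), i.e. raised to the 4 power.
Substitute x_2 = (x_2/x_1)·x_1 into the budget: x_1* = m/(p_1 + p_2·(x_2/x_1)).
Numerically x_2/x_1 = 104.428516, so x_1* = 95/(23.4 + 14.64·104.428516) = 0.0612 and x_2* = 104.428516·0.0612 = 6.3912.

x_2* = 6.3912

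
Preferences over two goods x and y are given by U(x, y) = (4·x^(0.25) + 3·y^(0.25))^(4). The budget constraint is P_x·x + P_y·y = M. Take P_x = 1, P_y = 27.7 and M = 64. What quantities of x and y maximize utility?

x* = 52.2359, y* = 0.4247

With the ratio pinned down, the budget gives x* = M/(P_x + P_y·(y/x)) and y* = (y/x)·x*.
Numerically y/x = 0.00813, so x* = 64/(1 + 27.7·0.00813) = 52.2359 and y* = 0.00813·52.2359 = 0.4247.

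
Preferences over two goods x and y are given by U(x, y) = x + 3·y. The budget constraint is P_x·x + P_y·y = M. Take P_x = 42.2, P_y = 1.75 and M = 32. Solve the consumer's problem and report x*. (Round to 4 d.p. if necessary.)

x* = 0

Linear utility — the consumer picks whichever good has higher MU/price: 1/42.2 = 0.0237 vs 3/1.75 = 1.7143.
y gives more utility per dollar, so spend all income on y: y* = M/P_y, x* = 0.
Numerically: x* = 0, y* = 18.2857.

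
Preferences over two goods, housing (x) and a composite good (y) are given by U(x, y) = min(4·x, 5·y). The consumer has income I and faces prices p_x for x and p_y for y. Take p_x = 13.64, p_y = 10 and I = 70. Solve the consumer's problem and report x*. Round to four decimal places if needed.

x* = 3.2348

Leontief preferences: the optimum is at the kink where x/5 = y/4, i.e. y = (4/5)·x.
Budget: p_x·x + p_y·(4/5)·x = I, so (5·p_x + 4·p_y)·x = 5·I.
Demand: x*(p_x,p_y,I) = 5·I/(5·p_x + 4·p_y), y* = 4·I/(5·p_x + 4·p_y).
Here 5·13.64 + 4·10 = 108.2, giving x* = 3.2348.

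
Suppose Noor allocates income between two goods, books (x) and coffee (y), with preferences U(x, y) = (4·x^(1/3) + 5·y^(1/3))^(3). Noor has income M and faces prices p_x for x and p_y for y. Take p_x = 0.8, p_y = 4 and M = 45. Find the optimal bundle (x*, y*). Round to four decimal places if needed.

From the CES first-order condition, (4/5)·(y/x)^(2/3) = p_x/p_y.
Hence y/x = ((5/4)·p_x/p_y)^(1/(2/3)), i.e. raised to the 1.5 power.
Substitute y = (y/x)·x into the budget: x* = M/(p_x + p_y·(y/x)).
Numerically y/x = 0.125, so x* = 45/(0.8 + 4·0.125) = 34.6154 and y* = 0.125·34.6154 = 4.3269.

x* = 34.6154, y* = 4.3269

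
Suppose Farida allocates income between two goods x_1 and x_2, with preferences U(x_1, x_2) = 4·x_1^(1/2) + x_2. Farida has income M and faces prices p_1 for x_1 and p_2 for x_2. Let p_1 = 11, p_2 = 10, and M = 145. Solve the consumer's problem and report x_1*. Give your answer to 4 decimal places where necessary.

x_1* = 3.3058

MU_x_1 = 2/√x_1, MU_x_2 = 1. Tangency: 2/√x_1 = p_1/p_2.
Thus x_1* = (2·p_2/p_1)² — independent of M — with the rest of income spent on x_2.
Plugging in: x_1* = (2·10/11)² = 3.3058.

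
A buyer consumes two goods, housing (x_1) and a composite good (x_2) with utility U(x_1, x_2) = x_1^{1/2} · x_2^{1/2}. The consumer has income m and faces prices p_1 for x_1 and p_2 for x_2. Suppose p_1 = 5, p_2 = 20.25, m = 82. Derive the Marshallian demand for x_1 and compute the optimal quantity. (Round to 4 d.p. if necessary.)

MU_x_1/MU_x_2 = (0.5·x_2)/(0.5·x_1); tangency sets this equal to p_1/p_2.
Rearranging, p_2·x_2 = p_1·x_1. Substituting into the budget gives p_1·x_1·(1 + 1) = m.
Demand: x_1*(p_1,p_2,m) = 0.5·m/p_1 and x_2* = 0.5·m/p_2.
At p_1=5, p_2=20.25, m=82: x_1* = 0.5·82/5 = 8.2.

x_1* = 8.2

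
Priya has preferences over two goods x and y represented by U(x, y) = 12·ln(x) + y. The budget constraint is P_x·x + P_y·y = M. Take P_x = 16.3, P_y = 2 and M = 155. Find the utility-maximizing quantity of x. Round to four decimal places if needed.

x* = 1.4724

So x*(P_x,P_y) = 12·P_y/P_x, independent of income; and y* = (M − 12·P_y)/P_y.
At the given prices: x* = 12·2/16.3 = 1.4724.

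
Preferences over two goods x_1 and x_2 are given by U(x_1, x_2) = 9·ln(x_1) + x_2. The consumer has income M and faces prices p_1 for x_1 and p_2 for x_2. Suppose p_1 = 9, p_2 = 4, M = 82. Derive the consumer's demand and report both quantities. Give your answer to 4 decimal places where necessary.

x_1* = 4, x_2* = 11.5

So x_1*(p_1,p_2) = 9·p_2/p_1, independent of income; and x_2* = (M − 9·p_2)/p_2.
At the given prices: x_1* = 9·4/9 = 4, and x_2* = 11.5.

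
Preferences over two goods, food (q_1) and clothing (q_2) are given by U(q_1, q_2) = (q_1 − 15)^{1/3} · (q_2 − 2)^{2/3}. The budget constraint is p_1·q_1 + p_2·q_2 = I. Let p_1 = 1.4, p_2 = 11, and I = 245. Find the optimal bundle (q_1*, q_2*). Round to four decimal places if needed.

Let q_1' = q_1−15, q_2' = q_2−2. MRS = (1/2)·q_2'/q_1' = p_1/p_2.
After buying the subsistence bundle (15, 2), a share 1/3 of the remaining income goes to q_1: q_1* = 15 + 1/3·(I − 15p_1 − 2p_2)/p_1.
Discretionary income = 245 − 15·1.4 − 2·11 = 202; q_1* = 15 + 1/3·202/1.4 = 63.0952; q_2* = 2 + 2/3·202/11 = 14.2424.

q_1* = 63.0952, q_2* = 14.2424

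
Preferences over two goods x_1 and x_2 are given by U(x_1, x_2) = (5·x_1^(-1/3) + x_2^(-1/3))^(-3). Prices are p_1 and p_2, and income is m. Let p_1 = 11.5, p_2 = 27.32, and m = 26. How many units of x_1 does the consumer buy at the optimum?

x_1* = 1.6487

From the CES first-order condition, 5·(x_2/x_1)^(4/3) = p_1/p_2.
Solve for the ratio: x_2/x_1 = [(1/5)·p_1/p_2]^(0.75).
With the ratio pinned down, the budget gives x_1* = m/(p_1 + p_2·(x_2/x_1)) and x_2* = (x_2/x_1)·x_1*.
Numerically x_2/x_1 = 0.156291, so x_1* = 26/(11.5 + 27.32·0.156291) = 1.6487.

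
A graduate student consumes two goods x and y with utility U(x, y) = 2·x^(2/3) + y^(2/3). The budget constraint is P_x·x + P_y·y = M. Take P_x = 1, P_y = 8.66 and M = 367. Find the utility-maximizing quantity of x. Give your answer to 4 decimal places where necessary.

x* = 366.3893

MU_x ∝ 2·x^(-1/3), MU_y ∝ y^(-1/3), so MRS = 2·(y/x)^(1/3) = P_x/P_y.
Solve for the ratio: y/x = [(1/2)·P_x/P_y]^(3).
Substitute y = (y/x)·x into the budget: x* = M/(P_x + P_y·(y/x)).
Numerically y/x = 0.000192, so x* = 367/(1 + 8.66·0.000192) = 366.3893.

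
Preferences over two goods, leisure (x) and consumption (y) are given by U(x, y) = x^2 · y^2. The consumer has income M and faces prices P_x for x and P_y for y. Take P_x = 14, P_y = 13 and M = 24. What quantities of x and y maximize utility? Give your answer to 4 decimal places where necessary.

x* = 0.8571, y* = 0.9231

MU_x/MU_y = (2·y)/(2·x); tangency sets this equal to P_x/P_y.
Rearranging, P_y·y = P_x·x. Substituting into the budget gives P_x·x·(1 + 1) = M.
Demand: x*(P_x,P_y,M) = 0.5·M/P_x and y* = 0.5·M/P_y.
At P_x=14, P_y=13, M=24: x* = 0.5·24/14 = 0.8571, y* = 0.9231.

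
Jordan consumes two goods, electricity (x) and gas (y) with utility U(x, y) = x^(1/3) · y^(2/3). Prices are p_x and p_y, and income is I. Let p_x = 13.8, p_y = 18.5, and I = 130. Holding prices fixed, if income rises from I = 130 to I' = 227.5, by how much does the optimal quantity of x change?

Δx* = 2.3551

Demand: x*(p_x,p_y,I) = 1/3·I/p_x and y* = 2/3·I/p_y.
At p_x=13.8, p_y=18.5, I=130: x* = 1/3·130/13.8 = 3.1401.
At I' = 227.5: x* = 5.4952. Change: 5.4952 − 3.1401 = 2.3551.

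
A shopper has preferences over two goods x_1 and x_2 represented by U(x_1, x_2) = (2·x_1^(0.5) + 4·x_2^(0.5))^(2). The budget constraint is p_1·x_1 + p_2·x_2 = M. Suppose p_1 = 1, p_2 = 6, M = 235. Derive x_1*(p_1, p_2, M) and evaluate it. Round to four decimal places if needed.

x_1* = 141

From the CES first-order condition, (1/2)·(x_2/x_1)^(0.5) = p_1/p_2.
Hence x_2/x_1 = (2·p_1/p_2)^(1/(0.5)), i.e. raised to the 2 power.
With the ratio pinned down, the budget gives x_1* = M/(p_1 + p_2·(x_2/x_1)) and x_2* = (x_2/x_1)·x_1*.
Numerically x_2/x_1 = 0.111111, so x_1* = 235/(1 + 6·0.111111) = 141.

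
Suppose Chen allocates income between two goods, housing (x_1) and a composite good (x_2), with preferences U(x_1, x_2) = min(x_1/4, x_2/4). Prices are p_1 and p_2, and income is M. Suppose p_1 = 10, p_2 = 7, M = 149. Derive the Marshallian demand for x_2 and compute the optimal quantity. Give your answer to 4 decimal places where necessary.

x_2* = 8.7647

With perfect complements, no substitution: consume in ratio x_1:x_2 = 4:4.
Budget: p_1·x_1 + p_2·x_1 = M, so (4·p_1 + 4·p_2)·x_1 = 4·M.
Demand: x_1*(p_1,p_2,M) = 4·M/(4·p_1 + 4·p_2), x_2* = 4·M/(4·p_1 + 4·p_2).
Here 4·10 + 4·7 = 68, giving x_2* = 8.7647.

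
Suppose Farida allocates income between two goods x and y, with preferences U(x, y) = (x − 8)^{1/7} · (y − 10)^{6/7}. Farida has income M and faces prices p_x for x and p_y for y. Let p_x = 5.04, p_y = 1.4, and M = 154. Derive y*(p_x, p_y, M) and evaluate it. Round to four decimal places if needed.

y* = 71.0286

This is Cobb-Douglas in (x−8, y−10): tangency gives 1/7·p_y·(y−10) = 6/7·p_x·(x−8).
Substituting into the budget: x* = 8 + 1/7·(M − 8·p_x − 10·p_y)/p_x, and y* = 10 + 6/7·(…)/p_y.
Discretionary income = 154 − 8·5.04 − 10·1.4 = 99.68; y* = 10 + 6/7·99.68/1.4 = 71.0286.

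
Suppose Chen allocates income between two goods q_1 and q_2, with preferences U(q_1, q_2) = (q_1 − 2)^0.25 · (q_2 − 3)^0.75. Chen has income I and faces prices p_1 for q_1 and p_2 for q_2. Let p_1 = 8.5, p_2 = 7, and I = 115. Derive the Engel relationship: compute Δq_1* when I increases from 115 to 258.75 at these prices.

Δq_1* = 4.2279

Let q_1' = q_1−2, q_2' = q_2−3. MRS = (1/3)·q_2'/q_1' = p_1/p_2.
After buying the subsistence bundle (2, 3), a share 0.25 of the remaining income goes to q_1: q_1* = 2 + 0.25·(I − 2p_1 − 3p_2)/p_1.
Discretionary income = 115 − 2·8.5 − 3·7 = 77; q_1* = 2 + 0.25·77/8.5 = 4.2647.
At I' = 258.75: q_1* = 8.4926. Change: 8.4926 − 4.2647 = 4.2279.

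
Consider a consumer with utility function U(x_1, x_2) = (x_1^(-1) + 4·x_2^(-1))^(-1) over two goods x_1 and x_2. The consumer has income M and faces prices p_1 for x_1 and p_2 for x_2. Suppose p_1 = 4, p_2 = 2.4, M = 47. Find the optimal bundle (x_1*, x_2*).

MU_x_1 ∝ x_1^(-2), MU_x_2 ∝ 4·x_2^(-2), so MRS = (1/4)·(x_2/x_1)^(2) = p_1/p_2.
Hence x_2/x_1 = (4·p_1/p_2)^(1/(2)), i.e. raised to the 0.5 power.
With the ratio pinned down, the budget gives x_1* = M/(p_1 + p_2·(x_2/x_1)) and x_2* = (x_2/x_1)·x_1*.
Numerically x_2/x_1 = 2.581989, so x_1* = 47/(4 + 2.4·2.581989) = 4.6093 and x_2* = 2.581989·4.6093 = 11.9012.

x_1* = 4.6093, x_2* = 11.9012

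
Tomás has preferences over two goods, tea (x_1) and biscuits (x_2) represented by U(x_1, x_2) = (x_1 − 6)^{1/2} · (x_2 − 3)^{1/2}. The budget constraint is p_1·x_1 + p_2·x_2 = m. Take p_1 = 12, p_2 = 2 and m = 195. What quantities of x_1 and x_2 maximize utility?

Let x_1' = x_1−6, x_2' = x_2−3. MRS = x_2'/x_1' = p_1/p_2.
Substituting into the budget: x_1* = 6 + 0.5·(m − 6·p_1 − 3·p_2)/p_1, and x_2* = 3 + 0.5·(…)/p_2.
Discretionary income = 195 − 6·12 − 3·2 = 117; x_1* = 6 + 0.5·117/12 = 10.875; x_2* = 3 + 0.5·117/2 = 32.25.

x_1* = 10.875, x_2* = 32.25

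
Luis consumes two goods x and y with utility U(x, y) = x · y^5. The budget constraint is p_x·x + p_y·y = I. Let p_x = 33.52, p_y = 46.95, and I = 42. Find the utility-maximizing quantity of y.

At p_x=33.52, p_y=46.95, I=42: y* = 5/6·42/46.95 = 0.7455.

y* = 0.7455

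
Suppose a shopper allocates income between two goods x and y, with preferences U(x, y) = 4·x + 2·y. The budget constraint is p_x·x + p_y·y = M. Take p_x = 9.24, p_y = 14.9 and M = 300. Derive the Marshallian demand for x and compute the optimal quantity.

Numerically: x* = 32.4675, y* = 0.

x* = 32.4675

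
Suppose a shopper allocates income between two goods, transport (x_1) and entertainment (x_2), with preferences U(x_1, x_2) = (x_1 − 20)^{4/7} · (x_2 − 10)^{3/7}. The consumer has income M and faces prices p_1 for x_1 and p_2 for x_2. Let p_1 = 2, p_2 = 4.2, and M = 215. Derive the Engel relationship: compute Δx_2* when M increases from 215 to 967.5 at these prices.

MRS = (4/3)·(x_2−10)/(x_1−20). Tangency with p_1/p_2 gives x_2−10 = (3/4)·(p_1/p_2)·(x_1−20).
After buying the subsistence bundle (20, 10), a share 4/7 of the remaining income goes to x_1: x_1* = 20 + 4/7·(M − 20p_1 − 10p_2)/p_1.
Discretionary income = 215 − 20·2 − 10·4.2 = 133; x_2* = 10 + 3/7·133/4.2 = 23.5714.
At M' = 967.5: x_2* = 100.3571. Change: 100.3571 − 23.5714 = 76.7857.

Δx_2* = 76.7857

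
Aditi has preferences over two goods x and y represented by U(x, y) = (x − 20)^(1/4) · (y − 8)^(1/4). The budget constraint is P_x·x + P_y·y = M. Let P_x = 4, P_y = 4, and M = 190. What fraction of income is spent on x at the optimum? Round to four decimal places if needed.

Substituting into the budget: x* = 20 + 0.5·(M − 20·P_x − 8·P_y)/P_x, and y* = 8 + 0.5·(…)/P_y.
Discretionary income = 190 − 20·4 − 8·4 = 78; x* = 20 + 0.5·78/4 = 29.75; y* = 8 + 0.5·78/4 = 17.75.
Expenditure on x: 4·29.75 = 119; share = 0.6263.

share on x = 0.6263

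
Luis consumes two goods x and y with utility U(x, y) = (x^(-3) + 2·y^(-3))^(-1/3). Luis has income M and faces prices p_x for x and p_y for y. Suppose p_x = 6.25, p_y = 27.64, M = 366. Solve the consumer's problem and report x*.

x* = 12.6572

MU_x ∝ x^(-4), MU_y ∝ 2·y^(-4), so MRS = (1/2)·(y/x)^(4) = p_x/p_y.
Solve for the ratio: y/x = [2·p_x/p_y]^(0.25).
With the ratio pinned down, the budget gives x* = M/(p_x + p_y·(y/x)) and y* = (y/x)·x*.
Numerically y/x = 0.820055, so x* = 366/(6.25 + 27.64·0.820055) = 12.6572.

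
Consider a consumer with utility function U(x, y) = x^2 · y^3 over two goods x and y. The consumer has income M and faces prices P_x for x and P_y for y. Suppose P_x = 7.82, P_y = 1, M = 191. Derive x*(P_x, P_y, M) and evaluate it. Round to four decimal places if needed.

x* = 9.7698

At P_x=7.82, P_y=1, M=191: x* = 0.4·191/7.82 = 9.7698.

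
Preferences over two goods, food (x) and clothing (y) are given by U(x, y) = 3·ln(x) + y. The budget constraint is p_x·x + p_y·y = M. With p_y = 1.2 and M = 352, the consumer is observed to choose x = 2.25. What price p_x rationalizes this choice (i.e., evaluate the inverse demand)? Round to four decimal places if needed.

Set MRS = p_x/p_y: (3/x)/1 = p_x/p_y.
So x*(p_x,p_y) = 3·p_y/p_x, independent of income; and y* = (M − 3·p_y)/p_y.
Set x* = 2.25 in the demand function and solve for p_x: p_x = 1.6.

p_x = 1.6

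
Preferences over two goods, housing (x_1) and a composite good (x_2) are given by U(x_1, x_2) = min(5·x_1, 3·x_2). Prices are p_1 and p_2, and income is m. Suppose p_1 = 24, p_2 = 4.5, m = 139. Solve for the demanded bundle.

Leontief preferences: the optimum is at the kink where x_1/3 = x_2/5, i.e. x_2 = (5/3)·x_1.
Budget: p_1·x_1 + p_2·(5/3)·x_1 = m, so (3·p_1 + 5·p_2)·x_1 = 3·m.
Demand: x_1*(p_1,p_2,m) = 3·m/(3·p_1 + 5·p_2), x_2* = 5·m/(3·p_1 + 5·p_2).
Here 3·24 + 5·4.5 = 94.5, giving x_1* = 4.4127 and x_2* = 7.3545.

x_1* = 4.4127, x_2* = 7.3545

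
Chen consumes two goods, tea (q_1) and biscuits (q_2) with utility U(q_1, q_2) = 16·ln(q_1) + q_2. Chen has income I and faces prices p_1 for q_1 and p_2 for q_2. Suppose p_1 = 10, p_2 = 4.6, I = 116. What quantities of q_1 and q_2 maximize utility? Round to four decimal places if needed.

q_1* = 7.36, q_2* = 9.2174

Set MRS = p_1/p_2: (16/q_1)/1 = p_1/p_2.
So q_1*(p_1,p_2) = 16·p_2/p_1, independent of income; and q_2* = (I − 16·p_2)/p_2.
At the given prices: q_1* = 16·4.6/10 = 7.36, and q_2* = 9.2174.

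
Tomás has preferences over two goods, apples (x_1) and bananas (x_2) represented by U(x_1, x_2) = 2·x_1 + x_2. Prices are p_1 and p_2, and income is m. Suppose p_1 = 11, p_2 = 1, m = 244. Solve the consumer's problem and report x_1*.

x_1* = 0

Perfect substitutes: compare marginal utility per dollar. 2/p_1 vs 1/p_2 → 0.1818 vs 1.
x_2 gives more utility per dollar, so spend all income on x_2: x_2* = m/p_2, x_1* = 0.
Numerically: x_1* = 0, x_2* = 244.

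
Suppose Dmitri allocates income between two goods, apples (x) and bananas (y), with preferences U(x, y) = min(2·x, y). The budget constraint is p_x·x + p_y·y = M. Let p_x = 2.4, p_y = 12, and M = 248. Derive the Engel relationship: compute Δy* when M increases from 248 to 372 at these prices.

With perfect complements, no substitution: consume in ratio x:y = 1:2.
Budget: p_x·x + p_y·2·x = M, so (p_x + 2·p_y)·x = M.
Demand: x*(p_x,p_y,M) = M/(p_x + 2·p_y), y* = 2·M/(p_x + 2·p_y).
Here 2.4 + 2·12 = 26.4, giving y* = 18.7879.
At M' = 372: y* = 28.1818. Change: 28.1818 − 18.7879 = 9.3939.

Δy* = 9.3939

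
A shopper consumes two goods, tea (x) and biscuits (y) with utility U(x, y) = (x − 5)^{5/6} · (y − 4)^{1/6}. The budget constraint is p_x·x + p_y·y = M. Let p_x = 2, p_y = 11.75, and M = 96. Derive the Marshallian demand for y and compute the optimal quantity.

y* = 4.5532

Discretionary income = 96 − 5·2 − 4·11.75 = 39; y* = 4 + 1/6·39/11.75 = 4.5532.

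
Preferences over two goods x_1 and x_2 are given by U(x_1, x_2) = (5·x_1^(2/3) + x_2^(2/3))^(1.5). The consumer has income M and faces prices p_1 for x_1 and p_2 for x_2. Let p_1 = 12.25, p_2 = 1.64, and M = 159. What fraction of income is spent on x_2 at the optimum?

MU_x_1 ∝ 5·x_1^(-1/3), MU_x_2 ∝ x_2^(-1/3), so MRS = 5·(x_2/x_1)^(1/3) = p_1/p_2.
Hence x_2/x_1 = ((1/5)·p_1/p_2)^(1/(1/3)), i.e. raised to the 3 power.
With the ratio pinned down, the budget gives x_1* = M/(p_1 + p_2·(x_2/x_1)) and x_2* = (x_2/x_1)·x_1*.
Numerically x_2/x_1 = 3.334009, so x_1* = 159/(12.25 + 1.64·3.334009) = 8.974 and x_2* = 3.334009·8.974 = 29.9195.
Expenditure on x_2: 1.64·29.9195 = 49.068; share = 0.3086.

share on x_2 = 0.3086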